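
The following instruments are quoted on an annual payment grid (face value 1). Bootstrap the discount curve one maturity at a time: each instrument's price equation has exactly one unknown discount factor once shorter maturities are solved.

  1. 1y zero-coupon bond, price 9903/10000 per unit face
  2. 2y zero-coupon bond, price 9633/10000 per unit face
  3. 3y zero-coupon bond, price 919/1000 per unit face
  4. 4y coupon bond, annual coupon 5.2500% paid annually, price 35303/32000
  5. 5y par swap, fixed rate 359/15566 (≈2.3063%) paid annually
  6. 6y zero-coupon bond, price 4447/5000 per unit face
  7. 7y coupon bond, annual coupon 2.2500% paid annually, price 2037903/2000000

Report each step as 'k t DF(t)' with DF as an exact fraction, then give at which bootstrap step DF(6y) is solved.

step 1 [1y] zero: DF = P = 9903/10000 ≈ 0.990300
step 2 [2y] zero: DF = P = 9633/10000 ≈ 0.963300
step 3 [3y] zero: DF = P = 919/1000 ≈ 0.919000
step 4 [4y] bond c/1=21/400: DF=(35303/32000 − 21/400·(0.990300+0.963300+0.919000))/(1+21/400) = 9049/10000 ≈ 0.904900
step 5 [5y] swap r/1=359/15566: DF=(1 − 359/15566·(0.990300+0.963300+0.919000+0.904900))/(1+359/15566) = 8923/10000 ≈ 0.892300
step 6 [6y] zero: DF = P = 4447/5000 ≈ 0.889400
step 7 [7y] bond c/1=9/400: DF=(2037903/2000000 − 9/400·(0.990300+0.963300+0.919000+0.904900+0.892300+0.889400))/(1+9/400) = 4371/5000 ≈ 0.874200

1 1 9903/10000
2 2 9633/10000
3 3 919/1000
4 4 9049/10000
5 5 8923/10000
6 6 4447/5000
7 7 4371/5000
DF(6y) is solved at step 6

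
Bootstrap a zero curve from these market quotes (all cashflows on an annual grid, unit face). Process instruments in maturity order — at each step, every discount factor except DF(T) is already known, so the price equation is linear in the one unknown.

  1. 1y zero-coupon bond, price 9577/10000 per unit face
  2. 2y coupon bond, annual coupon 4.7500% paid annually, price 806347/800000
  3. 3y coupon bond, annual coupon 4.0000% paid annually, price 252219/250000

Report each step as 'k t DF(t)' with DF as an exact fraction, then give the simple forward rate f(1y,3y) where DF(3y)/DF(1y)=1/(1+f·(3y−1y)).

1 1 9577/10000
2 2 2297/2500
3 3 8979/10000
f(1y,3y) = ((9577/10000)/(8979/10000) − 1)/(2) = 299/8979 ≈ 3.3300%

step 1 [1y] zero: DF = P = 9577/10000 ≈ 0.957700
step 2 [2y] bond c/1=19/400: DF=(806347/800000 − 19/400·(0.957700))/(1+19/400) = 2297/2500 ≈ 0.918800
step 3 [3y] bond c/1=1/25: DF=(252219/250000 − 1/25·(0.957700+0.918800))/(1+1/25) = 8979/10000 ≈ 0.897900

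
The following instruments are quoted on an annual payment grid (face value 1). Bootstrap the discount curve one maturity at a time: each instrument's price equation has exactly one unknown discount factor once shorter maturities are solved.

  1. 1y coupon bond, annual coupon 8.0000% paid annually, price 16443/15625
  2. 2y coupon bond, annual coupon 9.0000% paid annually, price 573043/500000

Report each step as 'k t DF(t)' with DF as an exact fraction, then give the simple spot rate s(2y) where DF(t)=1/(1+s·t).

1 1 609/625
2 2 971/1000
s(2y) = (1/(971/1000) − 1)/(2) = 29/1942 ≈ 1.4933%

step 1 [1y] bond c/1=2/25: DF=(16443/15625 − 2/25·(0))/(1+2/25) = 609/625 ≈ 0.974400
step 2 [2y] bond c/1=9/100: DF=(573043/500000 − 9/100·(0.974400))/(1+9/100) = 971/1000 ≈ 0.971000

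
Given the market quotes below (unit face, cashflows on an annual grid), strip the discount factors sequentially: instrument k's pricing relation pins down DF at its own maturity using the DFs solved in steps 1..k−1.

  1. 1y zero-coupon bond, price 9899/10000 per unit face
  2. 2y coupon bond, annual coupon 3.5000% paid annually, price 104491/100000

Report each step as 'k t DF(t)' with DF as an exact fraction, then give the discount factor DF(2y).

step 1 [1y] zero: DF = P = 9899/10000 ≈ 0.989900
step 2 [2y] bond c/1=7/200: DF=(104491/100000 − 7/200·(0.989900))/(1+7/200) = 9761/10000 ≈ 0.976100

1 1 9899/10000
2 2 9761/10000
DF(2y) = 9761/10000 ≈ 0.976100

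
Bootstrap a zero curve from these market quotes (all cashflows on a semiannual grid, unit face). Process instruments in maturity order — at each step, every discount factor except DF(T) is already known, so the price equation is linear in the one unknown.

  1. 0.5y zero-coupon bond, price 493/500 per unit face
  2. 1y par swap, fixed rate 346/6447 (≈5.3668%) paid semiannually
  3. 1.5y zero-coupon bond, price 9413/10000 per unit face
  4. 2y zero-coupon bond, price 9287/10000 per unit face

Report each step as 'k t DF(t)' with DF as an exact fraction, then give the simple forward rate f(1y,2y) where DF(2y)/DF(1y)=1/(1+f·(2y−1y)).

1 1/2 493/500
2 1 9481/10000
3 3/2 9413/10000
4 2 9287/10000
f(1y,2y) = ((9481/10000)/(9287/10000) − 1)/(1) = 194/9287 ≈ 2.0889%

step 1 [0.5y] zero: DF = P = 493/500 ≈ 0.986000
step 2 [1y] swap r/2=173/6447: DF=(1 − 173/6447·(0.986000))/(1+173/6447) = 9481/10000 ≈ 0.948100
step 3 [1.5y] zero: DF = P = 9413/10000 ≈ 0.941300
step 4 [2y] zero: DF = P = 9287/10000 ≈ 0.928700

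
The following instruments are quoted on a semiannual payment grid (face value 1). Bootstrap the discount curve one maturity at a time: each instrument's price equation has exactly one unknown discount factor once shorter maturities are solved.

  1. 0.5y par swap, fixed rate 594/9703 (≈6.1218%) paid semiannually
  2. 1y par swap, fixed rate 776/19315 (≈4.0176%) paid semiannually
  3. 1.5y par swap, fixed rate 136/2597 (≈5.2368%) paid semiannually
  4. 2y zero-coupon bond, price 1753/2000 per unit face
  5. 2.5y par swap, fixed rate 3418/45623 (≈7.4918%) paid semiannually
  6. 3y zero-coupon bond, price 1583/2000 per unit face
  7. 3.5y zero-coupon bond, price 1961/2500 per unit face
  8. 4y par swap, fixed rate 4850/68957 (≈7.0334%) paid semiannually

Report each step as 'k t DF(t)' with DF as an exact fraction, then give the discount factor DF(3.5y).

step 1 [0.5y] swap r/2=297/9703: DF=(1 − 297/9703·(0))/(1+297/9703) = 9703/10000 ≈ 0.970300
step 2 [1y] swap r/2=388/19315: DF=(1 − 388/19315·(0.970300))/(1+388/19315) = 2403/2500 ≈ 0.961200
step 3 [1.5y] swap r/2=68/2597: DF=(1 − 68/2597·(0.970300+0.961200))/(1+68/2597) = 2313/2500 ≈ 0.925200
step 4 [2y] zero: DF = P = 1753/2000 ≈ 0.876500
step 5 [2.5y] swap r/2=1709/45623: DF=(1 − 1709/45623·(0.970300+0.961200+0.925200+0.876500))/(1+1709/45623) = 8291/10000 ≈ 0.829100
step 6 [3y] zero: DF = P = 1583/2000 ≈ 0.791500
step 7 [3.5y] zero: DF = P = 1961/2500 ≈ 0.784400
step 8 [4y] swap r/2=2425/68957: DF=(1 − 2425/68957·(0.970300+0.961200+0.925200+0.876500+0.829100+0.791500+0.784400))/(1+2425/68957) = 303/400 ≈ 0.757500

1 1/2 9703/10000
2 1 2403/2500
3 3/2 2313/2500
4 2 1753/2000
5 5/2 8291/10000
6 3 1583/2000
7 7/2 1961/2500
8 4 303/400
DF(3.5y) = 1961/2500 ≈ 0.784400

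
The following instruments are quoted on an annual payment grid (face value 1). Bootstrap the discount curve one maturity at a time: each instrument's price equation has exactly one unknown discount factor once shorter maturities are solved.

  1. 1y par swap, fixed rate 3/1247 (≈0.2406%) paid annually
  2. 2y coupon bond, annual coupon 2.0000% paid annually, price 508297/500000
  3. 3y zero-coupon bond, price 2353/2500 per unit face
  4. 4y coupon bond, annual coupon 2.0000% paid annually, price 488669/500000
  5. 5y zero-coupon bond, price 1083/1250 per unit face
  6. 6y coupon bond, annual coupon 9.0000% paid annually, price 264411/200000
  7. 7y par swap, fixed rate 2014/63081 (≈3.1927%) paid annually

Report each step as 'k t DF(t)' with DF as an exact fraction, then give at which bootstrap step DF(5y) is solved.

1 1 1247/1250
2 2 9771/10000
3 3 2353/2500
4 4 901/1000
5 5 1083/1250
6 6 4131/5000
7 7 3993/5000
DF(5y) is solved at step 5

step 1 [1y] swap r/1=3/1247: DF=(1 − 3/1247·(0))/(1+3/1247) = 1247/1250 ≈ 0.997600
step 2 [2y] bond c/1=1/50: DF=(508297/500000 − 1/50·(0.997600))/(1+1/50) = 9771/10000 ≈ 0.977100
step 3 [3y] zero: DF = P = 2353/2500 ≈ 0.941200
step 4 [4y] bond c/1=1/50: DF=(488669/500000 − 1/50·(0.997600+0.977100+0.941200))/(1+1/50) = 901/1000 ≈ 0.901000
step 5 [5y] zero: DF = P = 1083/1250 ≈ 0.866400
step 6 [6y] bond c/1=9/100: DF=(264411/200000 − 9/100·(0.997600+0.977100+0.941200+0.901000+0.866400))/(1+9/100) = 4131/5000 ≈ 0.826200
step 7 [7y] swap r/1=2014/63081: DF=(1 − 2014/63081·(0.997600+0.977100+0.941200+0.901000+0.866400+0.826200))/(1+2014/63081) = 3993/5000 ≈ 0.798600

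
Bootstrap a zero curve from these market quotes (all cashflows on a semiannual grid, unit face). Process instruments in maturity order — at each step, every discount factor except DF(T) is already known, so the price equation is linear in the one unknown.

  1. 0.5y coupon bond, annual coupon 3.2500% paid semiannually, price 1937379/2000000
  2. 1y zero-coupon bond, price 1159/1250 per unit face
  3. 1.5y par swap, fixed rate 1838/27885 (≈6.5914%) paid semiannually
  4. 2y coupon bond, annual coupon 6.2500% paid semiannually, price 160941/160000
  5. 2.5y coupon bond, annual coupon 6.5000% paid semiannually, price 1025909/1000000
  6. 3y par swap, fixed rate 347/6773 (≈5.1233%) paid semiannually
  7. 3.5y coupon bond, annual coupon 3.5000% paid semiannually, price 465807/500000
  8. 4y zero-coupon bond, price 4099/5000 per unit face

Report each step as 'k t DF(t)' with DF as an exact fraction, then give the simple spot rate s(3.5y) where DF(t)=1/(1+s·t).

step 1 [0.5y] bond c/2=13/800: DF=(1937379/2000000 − 13/800·(0))/(1+13/800) = 2383/2500 ≈ 0.953200
step 2 [1y] zero: DF = P = 1159/1250 ≈ 0.927200
step 3 [1.5y] swap r/2=919/27885: DF=(1 − 919/27885·(0.953200+0.927200))/(1+919/27885) = 9081/10000 ≈ 0.908100
step 4 [2y] bond c/2=1/32: DF=(160941/160000 − 1/32·(0.953200+0.927200+0.908100))/(1+1/32) = 8909/10000 ≈ 0.890900
step 5 [2.5y] bond c/2=13/400: DF=(1025909/1000000 − 13/400·(0.953200+0.927200+0.908100+0.890900))/(1+13/400) = 4389/5000 ≈ 0.877800
step 6 [3y] swap r/2=347/13546: DF=(1 − 347/13546·(0.953200+0.927200+0.908100+0.890900+0.877800))/(1+347/13546) = 2153/2500 ≈ 0.861200
step 7 [3.5y] bond c/2=7/400: DF=(465807/500000 − 7/400·(0.953200+0.927200+0.908100+0.890900+0.877800+0.861200))/(1+7/400) = 514/625 ≈ 0.822400
step 8 [4y] zero: DF = P = 4099/5000 ≈ 0.819800

1 1/2 2383/2500
2 1 1159/1250
3 3/2 9081/10000
4 2 8909/10000
5 5/2 4389/5000
6 3 2153/2500
7 7/2 514/625
8 4 4099/5000
s(3.5y) = (1/(514/625) − 1)/(7/2) = 111/1799 ≈ 6.1701%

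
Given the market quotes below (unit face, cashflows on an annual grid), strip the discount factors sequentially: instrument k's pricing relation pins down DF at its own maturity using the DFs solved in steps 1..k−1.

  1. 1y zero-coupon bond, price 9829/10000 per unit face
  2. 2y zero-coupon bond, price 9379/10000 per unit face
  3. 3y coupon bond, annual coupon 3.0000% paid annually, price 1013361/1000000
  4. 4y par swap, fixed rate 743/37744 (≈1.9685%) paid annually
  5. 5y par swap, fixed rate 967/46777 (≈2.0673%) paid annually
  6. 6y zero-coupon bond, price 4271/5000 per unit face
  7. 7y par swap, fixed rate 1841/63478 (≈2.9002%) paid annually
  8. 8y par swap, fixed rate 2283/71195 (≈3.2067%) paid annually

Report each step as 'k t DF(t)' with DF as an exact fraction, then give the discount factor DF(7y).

1 1 9829/10000
2 2 9379/10000
3 3 9279/10000
4 4 9257/10000
5 5 9033/10000
6 6 4271/5000
7 7 8159/10000
8 8 7717/10000
DF(7y) = 8159/10000 ≈ 0.815900

step 1 [1y] zero: DF = P = 9829/10000 ≈ 0.982900
step 2 [2y] zero: DF = P = 9379/10000 ≈ 0.937900
step 3 [3y] bond c/1=3/100: DF=(1013361/1000000 − 3/100·(0.982900+0.937900))/(1+3/100) = 9279/10000 ≈ 0.927900
step 4 [4y] swap r/1=743/37744: DF=(1 − 743/37744·(0.982900+0.937900+0.927900))/(1+743/37744) = 9257/10000 ≈ 0.925700
step 5 [5y] swap r/1=967/46777: DF=(1 − 967/46777·(0.982900+0.937900+0.927900+0.925700))/(1+967/46777) = 9033/10000 ≈ 0.903300
step 6 [6y] zero: DF = P = 4271/5000 ≈ 0.854200
step 7 [7y] swap r/1=1841/63478: DF=(1 − 1841/63478·(0.982900+0.937900+0.927900+0.925700+0.903300+0.854200))/(1+1841/63478) = 8159/10000 ≈ 0.815900
step 8 [8y] swap r/1=2283/71195: DF=(1 − 2283/71195·(0.982900+0.937900+0.927900+0.925700+0.903300+0.854200+0.815900))/(1+2283/71195) = 7717/10000 ≈ 0.771700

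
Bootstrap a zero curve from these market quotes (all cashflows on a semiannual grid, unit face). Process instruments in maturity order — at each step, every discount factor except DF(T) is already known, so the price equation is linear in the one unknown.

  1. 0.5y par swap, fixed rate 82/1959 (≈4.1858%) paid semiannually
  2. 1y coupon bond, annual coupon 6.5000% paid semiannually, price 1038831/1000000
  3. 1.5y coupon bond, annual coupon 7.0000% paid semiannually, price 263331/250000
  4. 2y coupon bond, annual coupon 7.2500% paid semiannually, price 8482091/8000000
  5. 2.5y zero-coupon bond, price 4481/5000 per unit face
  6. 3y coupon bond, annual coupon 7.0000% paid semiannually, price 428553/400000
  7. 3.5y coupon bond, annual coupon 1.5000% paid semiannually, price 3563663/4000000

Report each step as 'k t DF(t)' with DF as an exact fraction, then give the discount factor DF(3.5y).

step 1 [0.5y] swap r/2=41/1959: DF=(1 − 41/1959·(0))/(1+41/1959) = 1959/2000 ≈ 0.979500
step 2 [1y] bond c/2=13/400: DF=(1038831/1000000 − 13/400·(0.979500))/(1+13/400) = 9753/10000 ≈ 0.975300
step 3 [1.5y] bond c/2=7/200: DF=(263331/250000 − 7/200·(0.979500+0.975300))/(1+7/200) = 2379/2500 ≈ 0.951600
step 4 [2y] bond c/2=29/800: DF=(8482091/8000000 − 29/800·(0.979500+0.975300+0.951600))/(1+29/800) = 1843/2000 ≈ 0.921500
step 5 [2.5y] zero: DF = P = 4481/5000 ≈ 0.896200
step 6 [3y] bond c/2=7/200: DF=(428553/400000 − 7/200·(0.979500+0.975300+0.951600+0.921500+0.896200))/(1+7/200) = 4377/5000 ≈ 0.875400
step 7 [3.5y] bond c/2=3/400: DF=(3563663/4000000 − 3/400·(0.979500+0.975300+0.951600+0.921500+0.896200+0.875400))/(1+3/400) = 4213/5000 ≈ 0.842600

1 1/2 1959/2000
2 1 9753/10000
3 3/2 2379/2500
4 2 1843/2000
5 5/2 4481/5000
6 3 4377/5000
7 7/2 4213/5000
DF(3.5y) = 4213/5000 ≈ 0.842600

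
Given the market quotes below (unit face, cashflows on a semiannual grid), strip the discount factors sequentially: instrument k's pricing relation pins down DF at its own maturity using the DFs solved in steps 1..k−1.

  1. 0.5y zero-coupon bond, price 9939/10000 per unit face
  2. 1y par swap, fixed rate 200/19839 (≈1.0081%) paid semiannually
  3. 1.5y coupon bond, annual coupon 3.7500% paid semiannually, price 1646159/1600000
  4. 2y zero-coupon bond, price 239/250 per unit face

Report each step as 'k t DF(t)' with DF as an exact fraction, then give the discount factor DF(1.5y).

1 1/2 9939/10000
2 1 99/100
3 3/2 4867/5000
4 2 239/250
DF(1.5y) = 4867/5000 ≈ 0.973400

step 1 [0.5y] zero: DF = P = 9939/10000 ≈ 0.993900
step 2 [1y] swap r/2=100/19839: DF=(1 − 100/19839·(0.993900))/(1+100/19839) = 99/100 ≈ 0.990000
step 3 [1.5y] bond c/2=3/160: DF=(1646159/1600000 − 3/160·(0.993900+0.990000))/(1+3/160) = 4867/5000 ≈ 0.973400
step 4 [2y] zero: DF = P = 239/250 ≈ 0.956000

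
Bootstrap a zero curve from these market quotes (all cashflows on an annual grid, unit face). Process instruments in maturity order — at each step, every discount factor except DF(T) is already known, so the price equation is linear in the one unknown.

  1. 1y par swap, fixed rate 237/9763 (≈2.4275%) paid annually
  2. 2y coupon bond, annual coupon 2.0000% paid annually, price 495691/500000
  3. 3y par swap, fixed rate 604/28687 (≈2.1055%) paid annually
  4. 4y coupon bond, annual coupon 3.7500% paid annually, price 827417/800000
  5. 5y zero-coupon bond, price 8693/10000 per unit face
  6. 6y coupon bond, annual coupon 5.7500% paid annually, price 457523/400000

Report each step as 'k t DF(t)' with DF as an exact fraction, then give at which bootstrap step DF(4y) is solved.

1 1 9763/10000
2 2 1191/1250
3 3 2349/2500
4 4 2233/2500
5 5 8693/10000
6 6 4149/5000
DF(4y) is solved at step 4

step 1 [1y] swap r/1=237/9763: DF=(1 − 237/9763·(0))/(1+237/9763) = 9763/10000 ≈ 0.976300
step 2 [2y] bond c/1=1/50: DF=(495691/500000 − 1/50·(0.976300))/(1+1/50) = 1191/1250 ≈ 0.952800
step 3 [3y] swap r/1=604/28687: DF=(1 − 604/28687·(0.976300+0.952800))/(1+604/28687) = 2349/2500 ≈ 0.939600
step 4 [4y] bond c/1=3/80: DF=(827417/800000 − 3/80·(0.976300+0.952800+0.939600))/(1+3/80) = 2233/2500 ≈ 0.893200
step 5 [5y] zero: DF = P = 8693/10000 ≈ 0.869300
step 6 [6y] bond c/1=23/400: DF=(457523/400000 − 23/400·(0.976300+0.952800+0.939600+0.893200+0.869300))/(1+23/400) = 4149/5000 ≈ 0.829800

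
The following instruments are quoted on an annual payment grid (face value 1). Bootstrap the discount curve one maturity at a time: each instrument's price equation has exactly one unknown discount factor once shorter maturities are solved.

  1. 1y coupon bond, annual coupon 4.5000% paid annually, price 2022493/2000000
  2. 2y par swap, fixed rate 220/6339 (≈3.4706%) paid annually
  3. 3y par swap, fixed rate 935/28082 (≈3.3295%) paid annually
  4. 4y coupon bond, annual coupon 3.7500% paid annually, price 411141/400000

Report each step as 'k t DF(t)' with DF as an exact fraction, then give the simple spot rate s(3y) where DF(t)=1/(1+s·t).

1 1 9677/10000
2 2 467/500
3 3 1813/2000
4 4 2223/2500
s(3y) = (1/(1813/2000) − 1)/(3) = 187/5439 ≈ 3.4381%

step 1 [1y] bond c/1=9/200: DF=(2022493/2000000 − 9/200·(0))/(1+9/200) = 9677/10000 ≈ 0.967700
step 2 [2y] swap r/1=220/6339: DF=(1 − 220/6339·(0.967700))/(1+220/6339) = 467/500 ≈ 0.934000
step 3 [3y] swap r/1=935/28082: DF=(1 − 935/28082·(0.967700+0.934000))/(1+935/28082) = 1813/2000 ≈ 0.906500
step 4 [4y] bond c/1=3/80: DF=(411141/400000 − 3/80·(0.967700+0.934000+0.906500))/(1+3/80) = 2223/2500 ≈ 0.889200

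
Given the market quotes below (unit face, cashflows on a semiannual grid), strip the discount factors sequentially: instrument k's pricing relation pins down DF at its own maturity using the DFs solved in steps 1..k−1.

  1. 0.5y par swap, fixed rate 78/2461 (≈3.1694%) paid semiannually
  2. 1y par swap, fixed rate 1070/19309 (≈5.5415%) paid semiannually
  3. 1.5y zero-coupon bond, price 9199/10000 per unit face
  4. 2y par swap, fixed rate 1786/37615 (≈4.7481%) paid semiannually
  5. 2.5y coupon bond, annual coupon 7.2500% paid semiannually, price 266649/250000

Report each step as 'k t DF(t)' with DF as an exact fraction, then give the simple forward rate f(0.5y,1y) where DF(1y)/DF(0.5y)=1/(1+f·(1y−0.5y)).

1 1/2 2461/2500
2 1 1893/2000
3 3/2 9199/10000
4 2 9107/10000
5 5/2 8977/10000
f(0.5y,1y) = ((2461/2500)/(1893/2000) − 1)/(1/2) = 758/9465 ≈ 8.0085%

step 1 [0.5y] swap r/2=39/2461: DF=(1 − 39/2461·(0))/(1+39/2461) = 2461/2500 ≈ 0.984400
step 2 [1y] swap r/2=535/19309: DF=(1 − 535/19309·(0.984400))/(1+535/19309) = 1893/2000 ≈ 0.946500
step 3 [1.5y] zero: DF = P = 9199/10000 ≈ 0.919900
step 4 [2y] swap r/2=893/37615: DF=(1 − 893/37615·(0.984400+0.946500+0.919900))/(1+893/37615) = 9107/10000 ≈ 0.910700
step 5 [2.5y] bond c/2=29/800: DF=(266649/250000 − 29/800·(0.984400+0.946500+0.919900+0.910700))/(1+29/800) = 8977/10000 ≈ 0.897700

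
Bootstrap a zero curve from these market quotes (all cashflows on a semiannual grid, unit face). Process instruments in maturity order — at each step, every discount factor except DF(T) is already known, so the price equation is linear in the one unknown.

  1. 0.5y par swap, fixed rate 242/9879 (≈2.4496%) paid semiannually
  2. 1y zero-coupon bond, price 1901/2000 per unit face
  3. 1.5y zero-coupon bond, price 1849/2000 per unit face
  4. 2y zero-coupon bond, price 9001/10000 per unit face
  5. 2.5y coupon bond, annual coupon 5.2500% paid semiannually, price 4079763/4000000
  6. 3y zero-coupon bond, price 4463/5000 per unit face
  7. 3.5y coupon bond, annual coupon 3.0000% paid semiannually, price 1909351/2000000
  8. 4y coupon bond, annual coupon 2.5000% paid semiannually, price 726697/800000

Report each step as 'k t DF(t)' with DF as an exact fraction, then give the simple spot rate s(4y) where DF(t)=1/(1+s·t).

step 1 [0.5y] swap r/2=121/9879: DF=(1 − 121/9879·(0))/(1+121/9879) = 9879/10000 ≈ 0.987900
step 2 [1y] zero: DF = P = 1901/2000 ≈ 0.950500
step 3 [1.5y] zero: DF = P = 1849/2000 ≈ 0.924500
step 4 [2y] zero: DF = P = 9001/10000 ≈ 0.900100
step 5 [2.5y] bond c/2=21/800: DF=(4079763/4000000 − 21/800·(0.987900+0.950500+0.924500+0.900100))/(1+21/800) = 561/625 ≈ 0.897600
step 6 [3y] zero: DF = P = 4463/5000 ≈ 0.892600
step 7 [3.5y] bond c/2=3/200: DF=(1909351/2000000 − 3/200·(0.987900+0.950500+0.924500+0.900100+0.897600+0.892600))/(1+3/200) = 1717/2000 ≈ 0.858500
step 8 [4y] bond c/2=1/80: DF=(726697/800000 − 1/80·(0.987900+0.950500+0.924500+0.900100+0.897600+0.892600+0.858500))/(1+1/80) = 409/500 ≈ 0.818000

1 1/2 9879/10000
2 1 1901/2000
3 3/2 1849/2000
4 2 9001/10000
5 5/2 561/625
6 3 4463/5000
7 7/2 1717/2000
8 4 409/500
s(4y) = (1/(409/500) − 1)/(4) = 91/1636 ≈ 5.5623%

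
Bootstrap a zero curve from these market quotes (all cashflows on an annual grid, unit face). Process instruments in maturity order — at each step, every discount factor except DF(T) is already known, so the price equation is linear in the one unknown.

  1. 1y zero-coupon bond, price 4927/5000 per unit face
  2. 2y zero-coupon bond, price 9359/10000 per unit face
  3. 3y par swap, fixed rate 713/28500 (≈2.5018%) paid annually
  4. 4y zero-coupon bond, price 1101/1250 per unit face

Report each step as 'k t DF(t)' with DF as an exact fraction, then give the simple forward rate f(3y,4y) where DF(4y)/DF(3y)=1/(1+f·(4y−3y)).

step 1 [1y] zero: DF = P = 4927/5000 ≈ 0.985400
step 2 [2y] zero: DF = P = 9359/10000 ≈ 0.935900
step 3 [3y] swap r/1=713/28500: DF=(1 − 713/28500·(0.985400+0.935900))/(1+713/28500) = 9287/10000 ≈ 0.928700
step 4 [4y] zero: DF = P = 1101/1250 ≈ 0.880800

1 1 4927/5000
2 2 9359/10000
3 3 9287/10000
4 4 1101/1250
f(3y,4y) = ((9287/10000)/(1101/1250) − 1)/(1) = 479/8808 ≈ 5.4382%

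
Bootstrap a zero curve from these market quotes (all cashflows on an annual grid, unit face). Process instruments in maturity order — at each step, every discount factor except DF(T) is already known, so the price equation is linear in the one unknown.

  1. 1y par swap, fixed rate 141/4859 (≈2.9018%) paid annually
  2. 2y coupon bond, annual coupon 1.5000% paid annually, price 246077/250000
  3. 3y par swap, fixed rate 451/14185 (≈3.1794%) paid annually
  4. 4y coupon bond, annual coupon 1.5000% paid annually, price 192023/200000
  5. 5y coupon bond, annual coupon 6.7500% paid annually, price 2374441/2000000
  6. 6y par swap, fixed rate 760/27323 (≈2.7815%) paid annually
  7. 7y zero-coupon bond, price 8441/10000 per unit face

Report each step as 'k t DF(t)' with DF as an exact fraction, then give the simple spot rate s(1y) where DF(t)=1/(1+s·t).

step 1 [1y] swap r/1=141/4859: DF=(1 − 141/4859·(0))/(1+141/4859) = 4859/5000 ≈ 0.971800
step 2 [2y] bond c/1=3/200: DF=(246077/250000 − 3/200·(0.971800))/(1+3/200) = 4777/5000 ≈ 0.955400
step 3 [3y] swap r/1=451/14185: DF=(1 − 451/14185·(0.971800+0.955400))/(1+451/14185) = 4549/5000 ≈ 0.909800
step 4 [4y] bond c/1=3/200: DF=(192023/200000 − 3/200·(0.971800+0.955400+0.909800))/(1+3/200) = 113/125 ≈ 0.904000
step 5 [5y] bond c/1=27/400: DF=(2374441/2000000 − 27/400·(0.971800+0.955400+0.909800+0.904000))/(1+27/400) = 2189/2500 ≈ 0.875600
step 6 [6y] swap r/1=760/27323: DF=(1 − 760/27323·(0.971800+0.955400+0.909800+0.904000+0.875600))/(1+760/27323) = 106/125 ≈ 0.848000
step 7 [7y] zero: DF = P = 8441/10000 ≈ 0.844100

1 1 4859/5000
2 2 4777/5000
3 3 4549/5000
4 4 113/125
5 5 2189/2500
6 6 106/125
7 7 8441/10000
s(1y) = (1/(4859/5000) − 1)/(1) = 141/4859 ≈ 2.9018%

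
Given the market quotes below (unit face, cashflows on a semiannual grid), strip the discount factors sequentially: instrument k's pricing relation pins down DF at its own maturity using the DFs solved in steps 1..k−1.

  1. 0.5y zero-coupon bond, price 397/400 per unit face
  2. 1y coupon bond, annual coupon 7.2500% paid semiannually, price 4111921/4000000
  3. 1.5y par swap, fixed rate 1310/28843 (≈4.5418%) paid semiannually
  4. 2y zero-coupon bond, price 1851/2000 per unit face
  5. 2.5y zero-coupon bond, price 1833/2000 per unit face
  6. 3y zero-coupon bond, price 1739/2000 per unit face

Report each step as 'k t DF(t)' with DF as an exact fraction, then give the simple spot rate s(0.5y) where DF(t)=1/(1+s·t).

1 1/2 397/400
2 1 9573/10000
3 3/2 1869/2000
4 2 1851/2000
5 5/2 1833/2000
6 3 1739/2000
s(0.5y) = (1/(397/400) − 1)/(1/2) = 6/397 ≈ 1.5113%

step 1 [0.5y] zero: DF = P = 397/400 ≈ 0.992500
step 2 [1y] bond c/2=29/800: DF=(4111921/4000000 − 29/800·(0.992500))/(1+29/800) = 9573/10000 ≈ 0.957300
step 3 [1.5y] swap r/2=655/28843: DF=(1 − 655/28843·(0.992500+0.957300))/(1+655/28843) = 1869/2000 ≈ 0.934500
step 4 [2y] zero: DF = P = 1851/2000 ≈ 0.925500
step 5 [2.5y] zero: DF = P = 1833/2000 ≈ 0.916500
step 6 [3y] zero: DF = P = 1739/2000 ≈ 0.869500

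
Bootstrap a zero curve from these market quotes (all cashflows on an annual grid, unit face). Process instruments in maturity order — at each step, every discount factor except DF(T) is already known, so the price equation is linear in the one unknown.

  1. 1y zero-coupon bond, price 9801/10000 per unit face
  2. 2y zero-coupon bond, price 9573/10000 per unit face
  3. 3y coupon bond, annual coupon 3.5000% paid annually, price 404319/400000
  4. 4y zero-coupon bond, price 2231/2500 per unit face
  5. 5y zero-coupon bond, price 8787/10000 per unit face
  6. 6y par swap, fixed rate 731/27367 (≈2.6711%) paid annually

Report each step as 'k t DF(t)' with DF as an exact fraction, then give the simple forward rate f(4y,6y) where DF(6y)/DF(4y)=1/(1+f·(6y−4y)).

step 1 [1y] zero: DF = P = 9801/10000 ≈ 0.980100
step 2 [2y] zero: DF = P = 9573/10000 ≈ 0.957300
step 3 [3y] bond c/1=7/200: DF=(404319/400000 − 7/200·(0.980100+0.957300))/(1+7/200) = 9111/10000 ≈ 0.911100
step 4 [4y] zero: DF = P = 2231/2500 ≈ 0.892400
step 5 [5y] zero: DF = P = 8787/10000 ≈ 0.878700
step 6 [6y] swap r/1=731/27367: DF=(1 − 731/27367·(0.980100+0.957300+0.911100+0.892400+0.878700))/(1+731/27367) = 4269/5000 ≈ 0.853800

1 1 9801/10000
2 2 9573/10000
3 3 9111/10000
4 4 2231/2500
5 5 8787/10000
6 6 4269/5000
f(4y,6y) = ((2231/2500)/(4269/5000) − 1)/(2) = 193/8538 ≈ 2.2605%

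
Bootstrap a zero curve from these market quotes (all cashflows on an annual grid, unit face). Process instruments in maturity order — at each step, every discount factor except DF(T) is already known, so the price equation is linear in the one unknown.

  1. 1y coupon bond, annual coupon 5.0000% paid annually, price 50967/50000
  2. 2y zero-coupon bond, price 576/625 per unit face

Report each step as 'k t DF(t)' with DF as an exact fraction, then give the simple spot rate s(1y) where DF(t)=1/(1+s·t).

step 1 [1y] bond c/1=1/20: DF=(50967/50000 − 1/20·(0))/(1+1/20) = 2427/2500 ≈ 0.970800
step 2 [2y] zero: DF = P = 576/625 ≈ 0.921600

1 1 2427/2500
2 2 576/625
s(1y) = (1/(2427/2500) − 1)/(1) = 73/2427 ≈ 3.0078%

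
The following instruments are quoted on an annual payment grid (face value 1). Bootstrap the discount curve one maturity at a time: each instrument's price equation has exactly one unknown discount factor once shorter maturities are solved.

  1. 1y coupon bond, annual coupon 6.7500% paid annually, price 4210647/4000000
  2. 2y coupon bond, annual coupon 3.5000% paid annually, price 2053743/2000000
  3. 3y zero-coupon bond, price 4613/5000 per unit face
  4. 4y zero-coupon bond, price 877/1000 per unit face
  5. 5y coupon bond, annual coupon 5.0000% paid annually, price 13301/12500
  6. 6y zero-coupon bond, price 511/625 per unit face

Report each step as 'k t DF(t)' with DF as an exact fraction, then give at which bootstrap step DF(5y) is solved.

step 1 [1y] bond c/1=27/400: DF=(4210647/4000000 − 27/400·(0))/(1+27/400) = 9861/10000 ≈ 0.986100
step 2 [2y] bond c/1=7/200: DF=(2053743/2000000 − 7/200·(0.986100))/(1+7/200) = 2397/2500 ≈ 0.958800
step 3 [3y] zero: DF = P = 4613/5000 ≈ 0.922600
step 4 [4y] zero: DF = P = 877/1000 ≈ 0.877000
step 5 [5y] bond c/1=1/20: DF=(13301/12500 − 1/20·(0.986100+0.958800+0.922600+0.877000))/(1+1/20) = 8351/10000 ≈ 0.835100
step 6 [6y] zero: DF = P = 511/625 ≈ 0.817600

1 1 9861/10000
2 2 2397/2500
3 3 4613/5000
4 4 877/1000
5 5 8351/10000
6 6 511/625
DF(5y) is solved at step 5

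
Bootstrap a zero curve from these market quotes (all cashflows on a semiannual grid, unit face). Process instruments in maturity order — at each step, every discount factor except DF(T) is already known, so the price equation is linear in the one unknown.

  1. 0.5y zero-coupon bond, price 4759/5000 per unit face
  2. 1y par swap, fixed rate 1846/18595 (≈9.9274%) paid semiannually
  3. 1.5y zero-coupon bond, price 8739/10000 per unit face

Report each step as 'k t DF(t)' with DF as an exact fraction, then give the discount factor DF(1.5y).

1 1/2 4759/5000
2 1 9077/10000
3 3/2 8739/10000
DF(1.5y) = 8739/10000 ≈ 0.873900

step 1 [0.5y] zero: DF = P = 4759/5000 ≈ 0.951800
step 2 [1y] swap r/2=923/18595: DF=(1 − 923/18595·(0.951800))/(1+923/18595) = 9077/10000 ≈ 0.907700
step 3 [1.5y] zero: DF = P = 8739/10000 ≈ 0.873900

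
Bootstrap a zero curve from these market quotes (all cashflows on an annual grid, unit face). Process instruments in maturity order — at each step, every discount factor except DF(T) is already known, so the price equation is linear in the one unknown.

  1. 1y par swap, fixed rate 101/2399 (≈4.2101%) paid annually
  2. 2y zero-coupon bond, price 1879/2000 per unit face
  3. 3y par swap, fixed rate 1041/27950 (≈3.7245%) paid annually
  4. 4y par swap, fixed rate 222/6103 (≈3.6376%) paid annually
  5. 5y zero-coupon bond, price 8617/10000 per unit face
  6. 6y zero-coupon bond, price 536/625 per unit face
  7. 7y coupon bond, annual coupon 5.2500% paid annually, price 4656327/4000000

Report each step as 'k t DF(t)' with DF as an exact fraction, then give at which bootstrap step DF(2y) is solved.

step 1 [1y] swap r/1=101/2399: DF=(1 − 101/2399·(0))/(1+101/2399) = 2399/2500 ≈ 0.959600
step 2 [2y] zero: DF = P = 1879/2000 ≈ 0.939500
step 3 [3y] swap r/1=1041/27950: DF=(1 − 1041/27950·(0.959600+0.939500))/(1+1041/27950) = 8959/10000 ≈ 0.895900
step 4 [4y] swap r/1=222/6103: DF=(1 − 222/6103·(0.959600+0.939500+0.895900))/(1+222/6103) = 2167/2500 ≈ 0.866800
step 5 [5y] zero: DF = P = 8617/10000 ≈ 0.861700
step 6 [6y] zero: DF = P = 536/625 ≈ 0.857600
step 7 [7y] bond c/1=21/400: DF=(4656327/4000000 − 21/400·(0.959600+0.939500+0.895900+0.866800+0.861700+0.857600))/(1+21/400) = 1047/1250 ≈ 0.837600

1 1 2399/2500
2 2 1879/2000
3 3 8959/10000
4 4 2167/2500
5 5 8617/10000
6 6 536/625
7 7 1047/1250
DF(2y) is solved at step 2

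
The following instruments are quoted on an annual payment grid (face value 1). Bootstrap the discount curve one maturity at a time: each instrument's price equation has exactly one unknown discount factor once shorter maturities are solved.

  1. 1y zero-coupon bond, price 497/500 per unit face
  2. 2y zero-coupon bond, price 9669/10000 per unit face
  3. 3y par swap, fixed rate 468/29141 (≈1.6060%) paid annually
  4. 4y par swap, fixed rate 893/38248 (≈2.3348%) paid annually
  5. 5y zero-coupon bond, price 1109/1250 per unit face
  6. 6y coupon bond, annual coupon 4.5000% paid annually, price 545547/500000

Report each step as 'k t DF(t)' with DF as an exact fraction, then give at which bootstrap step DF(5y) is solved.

1 1 497/500
2 2 9669/10000
3 3 2383/2500
4 4 9107/10000
5 5 1109/1250
6 6 2103/2500
DF(5y) is solved at step 5

step 1 [1y] zero: DF = P = 497/500 ≈ 0.994000
step 2 [2y] zero: DF = P = 9669/10000 ≈ 0.966900
step 3 [3y] swap r/1=468/29141: DF=(1 − 468/29141·(0.994000+0.966900))/(1+468/29141) = 2383/2500 ≈ 0.953200
step 4 [4y] swap r/1=893/38248: DF=(1 − 893/38248·(0.994000+0.966900+0.953200))/(1+893/38248) = 9107/10000 ≈ 0.910700
step 5 [5y] zero: DF = P = 1109/1250 ≈ 0.887200
step 6 [6y] bond c/1=9/200: DF=(545547/500000 − 9/200·(0.994000+0.966900+0.953200+0.910700+0.887200))/(1+9/200) = 2103/2500 ≈ 0.841200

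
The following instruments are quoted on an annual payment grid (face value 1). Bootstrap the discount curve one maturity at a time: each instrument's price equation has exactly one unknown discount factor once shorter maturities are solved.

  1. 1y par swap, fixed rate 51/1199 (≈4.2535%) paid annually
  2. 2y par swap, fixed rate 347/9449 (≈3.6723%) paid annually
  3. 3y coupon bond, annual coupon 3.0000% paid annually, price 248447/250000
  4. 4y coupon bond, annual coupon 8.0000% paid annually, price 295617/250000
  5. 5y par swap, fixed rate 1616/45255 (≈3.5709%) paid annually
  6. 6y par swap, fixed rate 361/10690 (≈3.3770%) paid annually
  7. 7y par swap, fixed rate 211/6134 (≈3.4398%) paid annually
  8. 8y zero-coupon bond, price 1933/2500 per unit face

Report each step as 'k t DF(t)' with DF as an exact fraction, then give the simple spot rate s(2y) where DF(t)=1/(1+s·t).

step 1 [1y] swap r/1=51/1199: DF=(1 − 51/1199·(0))/(1+51/1199) = 1199/1250 ≈ 0.959200
step 2 [2y] swap r/1=347/9449: DF=(1 − 347/9449·(0.959200))/(1+347/9449) = 4653/5000 ≈ 0.930600
step 3 [3y] bond c/1=3/100: DF=(248447/250000 − 3/100·(0.959200+0.930600))/(1+3/100) = 4549/5000 ≈ 0.909800
step 4 [4y] bond c/1=2/25: DF=(295617/250000 − 2/25·(0.959200+0.930600+0.909800))/(1+2/25) = 71/80 ≈ 0.887500
step 5 [5y] swap r/1=1616/45255: DF=(1 − 1616/45255·(0.959200+0.930600+0.909800+0.887500))/(1+1616/45255) = 524/625 ≈ 0.838400
step 6 [6y] swap r/1=361/10690: DF=(1 − 361/10690·(0.959200+0.930600+0.909800+0.887500+0.838400))/(1+361/10690) = 1639/2000 ≈ 0.819500
step 7 [7y] swap r/1=211/6134: DF=(1 − 211/6134·(0.959200+0.930600+0.909800+0.887500+0.838400+0.819500))/(1+211/6134) = 789/1000 ≈ 0.789000
step 8 [8y] zero: DF = P = 1933/2500 ≈ 0.773200

1 1 1199/1250
2 2 4653/5000
3 3 4549/5000
4 4 71/80
5 5 524/625
6 6 1639/2000
7 7 789/1000
8 8 1933/2500
s(2y) = (1/(4653/5000) − 1)/(2) = 347/9306 ≈ 3.7288%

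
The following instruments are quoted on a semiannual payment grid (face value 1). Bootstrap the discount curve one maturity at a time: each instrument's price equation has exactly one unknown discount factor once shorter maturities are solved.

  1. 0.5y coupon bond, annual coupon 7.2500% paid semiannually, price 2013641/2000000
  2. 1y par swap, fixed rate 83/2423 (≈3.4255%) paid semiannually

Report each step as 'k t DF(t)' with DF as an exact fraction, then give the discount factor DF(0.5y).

step 1 [0.5y] bond c/2=29/800: DF=(2013641/2000000 − 29/800·(0))/(1+29/800) = 2429/2500 ≈ 0.971600
step 2 [1y] swap r/2=83/4846: DF=(1 − 83/4846·(0.971600))/(1+83/4846) = 2417/2500 ≈ 0.966800

1 1/2 2429/2500
2 1 2417/2500
DF(0.5y) = 2429/2500 ≈ 0.971600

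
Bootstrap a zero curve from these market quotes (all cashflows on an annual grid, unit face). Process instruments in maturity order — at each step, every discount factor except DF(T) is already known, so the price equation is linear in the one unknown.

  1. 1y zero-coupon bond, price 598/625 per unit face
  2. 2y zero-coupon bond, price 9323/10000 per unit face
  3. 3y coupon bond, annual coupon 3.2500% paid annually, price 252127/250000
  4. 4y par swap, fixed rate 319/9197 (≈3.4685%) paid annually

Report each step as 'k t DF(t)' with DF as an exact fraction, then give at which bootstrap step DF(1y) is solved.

step 1 [1y] zero: DF = P = 598/625 ≈ 0.956800
step 2 [2y] zero: DF = P = 9323/10000 ≈ 0.932300
step 3 [3y] bond c/1=13/400: DF=(252127/250000 − 13/400·(0.956800+0.932300))/(1+13/400) = 9173/10000 ≈ 0.917300
step 4 [4y] swap r/1=319/9197: DF=(1 − 319/9197·(0.956800+0.932300+0.917300))/(1+319/9197) = 2181/2500 ≈ 0.872400

1 1 598/625
2 2 9323/10000
3 3 9173/10000
4 4 2181/2500
DF(1y) is solved at step 1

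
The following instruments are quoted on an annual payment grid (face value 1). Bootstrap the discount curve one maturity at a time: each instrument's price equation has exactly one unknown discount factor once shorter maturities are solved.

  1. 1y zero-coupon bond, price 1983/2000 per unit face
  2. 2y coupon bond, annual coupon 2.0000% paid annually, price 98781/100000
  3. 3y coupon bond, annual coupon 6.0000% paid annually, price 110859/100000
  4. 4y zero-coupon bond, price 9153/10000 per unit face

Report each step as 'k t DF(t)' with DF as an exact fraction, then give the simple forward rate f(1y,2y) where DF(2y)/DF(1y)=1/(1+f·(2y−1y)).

step 1 [1y] zero: DF = P = 1983/2000 ≈ 0.991500
step 2 [2y] bond c/1=1/50: DF=(98781/100000 − 1/50·(0.991500))/(1+1/50) = 949/1000 ≈ 0.949000
step 3 [3y] bond c/1=3/50: DF=(110859/100000 − 3/50·(0.991500+0.949000))/(1+3/50) = 117/125 ≈ 0.936000
step 4 [4y] zero: DF = P = 9153/10000 ≈ 0.915300

1 1 1983/2000
2 2 949/1000
3 3 117/125
4 4 9153/10000
f(1y,2y) = ((1983/2000)/(949/1000) − 1)/(1) = 85/1898 ≈ 4.4784%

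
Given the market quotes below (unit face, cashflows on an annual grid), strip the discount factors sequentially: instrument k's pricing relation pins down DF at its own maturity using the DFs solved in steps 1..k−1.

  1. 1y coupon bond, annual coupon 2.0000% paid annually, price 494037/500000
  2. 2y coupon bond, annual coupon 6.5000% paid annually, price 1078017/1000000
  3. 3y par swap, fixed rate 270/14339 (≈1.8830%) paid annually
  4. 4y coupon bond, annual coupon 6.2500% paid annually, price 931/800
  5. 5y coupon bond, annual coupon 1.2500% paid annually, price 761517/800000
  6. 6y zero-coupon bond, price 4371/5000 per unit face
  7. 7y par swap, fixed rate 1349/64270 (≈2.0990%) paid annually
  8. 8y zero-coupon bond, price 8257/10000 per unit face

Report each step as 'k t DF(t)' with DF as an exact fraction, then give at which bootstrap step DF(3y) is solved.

1 1 9687/10000
2 2 9531/10000
3 3 473/500
4 4 4633/5000
5 5 8933/10000
6 6 4371/5000
7 7 8651/10000
8 8 8257/10000
DF(3y) is solved at step 3

step 1 [1y] bond c/1=1/50: DF=(494037/500000 − 1/50·(0))/(1+1/50) = 9687/10000 ≈ 0.968700
step 2 [2y] bond c/1=13/200: DF=(1078017/1000000 − 13/200·(0.968700))/(1+13/200) = 9531/10000 ≈ 0.953100
step 3 [3y] swap r/1=270/14339: DF=(1 − 270/14339·(0.968700+0.953100))/(1+270/14339) = 473/500 ≈ 0.946000
step 4 [4y] bond c/1=1/16: DF=(931/800 − 1/16·(0.968700+0.953100+0.946000))/(1+1/16) = 4633/5000 ≈ 0.926600
step 5 [5y] bond c/1=1/80: DF=(761517/800000 − 1/80·(0.968700+0.953100+0.946000+0.926600))/(1+1/80) = 8933/10000 ≈ 0.893300
step 6 [6y] zero: DF = P = 4371/5000 ≈ 0.874200
step 7 [7y] swap r/1=1349/64270: DF=(1 − 1349/64270·(0.968700+0.953100+0.946000+0.926600+0.893300+0.874200))/(1+1349/64270) = 8651/10000 ≈ 0.865100
step 8 [8y] zero: DF = P = 8257/10000 ≈ 0.825700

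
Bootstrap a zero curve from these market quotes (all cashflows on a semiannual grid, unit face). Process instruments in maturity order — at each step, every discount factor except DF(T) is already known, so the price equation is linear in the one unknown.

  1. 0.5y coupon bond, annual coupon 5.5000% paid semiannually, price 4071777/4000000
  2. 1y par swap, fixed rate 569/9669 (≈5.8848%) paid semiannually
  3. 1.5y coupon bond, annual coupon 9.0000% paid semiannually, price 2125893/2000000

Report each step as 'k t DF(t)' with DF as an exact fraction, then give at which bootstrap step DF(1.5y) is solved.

step 1 [0.5y] bond c/2=11/400: DF=(4071777/4000000 − 11/400·(0))/(1+11/400) = 9907/10000 ≈ 0.990700
step 2 [1y] swap r/2=569/19338: DF=(1 − 569/19338·(0.990700))/(1+569/19338) = 9431/10000 ≈ 0.943100
step 3 [1.5y] bond c/2=9/200: DF=(2125893/2000000 − 9/200·(0.990700+0.943100))/(1+9/200) = 9339/10000 ≈ 0.933900

1 1/2 9907/10000
2 1 9431/10000
3 3/2 9339/10000
DF(1.5y) is solved at step 3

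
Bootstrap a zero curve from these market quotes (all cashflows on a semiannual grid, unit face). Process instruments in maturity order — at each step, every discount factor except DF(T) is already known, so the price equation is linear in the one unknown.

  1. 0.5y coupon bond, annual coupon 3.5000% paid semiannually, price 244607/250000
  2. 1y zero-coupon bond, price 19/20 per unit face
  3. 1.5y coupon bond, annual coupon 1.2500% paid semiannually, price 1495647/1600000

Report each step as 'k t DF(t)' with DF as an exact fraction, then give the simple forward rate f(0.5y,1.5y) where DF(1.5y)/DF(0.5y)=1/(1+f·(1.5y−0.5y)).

1 1/2 601/625
2 1 19/20
3 3/2 9171/10000
f(0.5y,1.5y) = ((601/625)/(9171/10000) − 1)/(1) = 445/9171 ≈ 4.8523%

step 1 [0.5y] bond c/2=7/400: DF=(244607/250000 − 7/400·(0))/(1+7/400) = 601/625 ≈ 0.961600
step 2 [1y] zero: DF = P = 19/20 ≈ 0.950000
step 3 [1.5y] bond c/2=1/160: DF=(1495647/1600000 − 1/160·(0.961600+0.950000))/(1+1/160) = 9171/10000 ≈ 0.917100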